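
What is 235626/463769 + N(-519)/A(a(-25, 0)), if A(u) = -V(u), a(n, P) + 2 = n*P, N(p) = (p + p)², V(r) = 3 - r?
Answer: -499683948306/2318845 ≈ -2.1549e+5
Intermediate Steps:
N(p) = 4*p² (N(p) = (2*p)² = 4*p²)
a(n, P) = -2 + P*n (a(n, P) = -2 + n*P = -2 + P*n)
A(u) = -3 + u (A(u) = -(3 - u) = -3 + u)
235626/463769 + N(-519)/A(a(-25, 0)) = 235626/463769 + (4*(-519)²)/(-3 + (-2 + 0*(-25))) = 235626*(1/463769) + (4*269361)/(-3 + (-2 + 0)) = 235626/463769 + 1077444/(-3 - 2) = 235626/463769 + 1077444/(-5) = 235626/463769 + 1077444*(-⅕) = 235626/463769 - 1077444/5 = -499683948306/2318845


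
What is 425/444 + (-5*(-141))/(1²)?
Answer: 313445/444 ≈ 705.96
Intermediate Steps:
425/444 + (-5*(-141))/(1²) = 425*(1/444) + 705/1 = 425/444 + 705*1 = 425/444 + 705 = 313445/444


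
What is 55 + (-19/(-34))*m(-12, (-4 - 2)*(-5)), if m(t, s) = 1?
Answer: 1889/34 ≈ 55.559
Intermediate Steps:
55 + (-19/(-34))*m(-12, (-4 - 2)*(-5)) = 55 - 19/(-34)*1 = 55 - 19*(-1/34)*1 = 55 + (19/34)*1 = 55 + 19/34 = 1889/34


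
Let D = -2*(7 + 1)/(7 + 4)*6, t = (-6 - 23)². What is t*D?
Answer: -80736/11 ≈ -7339.6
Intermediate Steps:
t = 841 (t = (-29)² = 841)
D = -96/11 (D = -16/11*6 = -96/11 ≈ -8.7273)
t*D = 841*(-96/11) = -80736/11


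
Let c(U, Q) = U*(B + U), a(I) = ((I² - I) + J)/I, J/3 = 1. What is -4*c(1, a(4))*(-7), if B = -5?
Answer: -112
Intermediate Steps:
J = 3 (J = 3*1 = 3)
a(I) = (3 + I² - I)/I (a(I) = ((I² - I) + 3)/I = (3 + I² - I)/I)
c(U, Q) = U*(-5 + U)
-4*c(1, a(4))*(-7) = -4*(-5 + 1)*(-7) = -4*(-4)*(-7) = 16*(-7) = -112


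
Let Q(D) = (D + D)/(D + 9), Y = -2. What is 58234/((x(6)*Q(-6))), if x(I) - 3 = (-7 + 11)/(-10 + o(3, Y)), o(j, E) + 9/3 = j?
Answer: -145585/26 ≈ -5599.4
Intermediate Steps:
o(j, E) = -3 + j
x(I) = 13/5 (x(I) = 3 + (-7 + 11)/(-10 + (-3 + 3)) = 3 + 4/(-10 + 0) = 3 + 4/(-10) = 3 + 4*(-1/10) = 3 - 2/5 = 13/5)
Q(D) = 2*D/(9 + D) (Q(D) = (2*D)/(9 + D) = 2*D/(9 + D))
58234/((x(6)*Q(-6))) = 58234/((13*(2*(-6)/(9 - 6))/5)) = 58234/((13*(2*(-6)/3)/5)) = 58234/((13*(2*(-6)*(1/3))/5)) = 58234/(((13/5)*(-4))) = 58234/(-52/5) = 58234*(-5/52) = -145585/26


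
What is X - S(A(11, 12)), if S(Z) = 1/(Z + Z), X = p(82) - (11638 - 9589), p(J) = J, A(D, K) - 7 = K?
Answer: -74747/38 ≈ -1967.0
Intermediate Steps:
A(D, K) = 7 + K
X = -1967 (X = 82 - (11638 - 9589) = 82 - 1*2049 = 82 - 2049 = -1967)
S(Z) = 1/(2*Z)
X - S(A(11, 12)) = -1967 - 1/(2*(7 + 12)) = -1967 - 1/(2*19) = -1967 - 1*1/38 = -1967 - 1/38 = -74747/38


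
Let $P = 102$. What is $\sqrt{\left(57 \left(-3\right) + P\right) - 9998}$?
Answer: $i \sqrt{10067} \approx 100.33 i$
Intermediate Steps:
$\sqrt{\left(57 \left(-3\right) + P\right) - 9998} = \sqrt{\left(57 \left(-3\right) + 102\right) - 9998} = \sqrt{\left(-171 + 102\right) - 9998} = \sqrt{-69 - 9998} = \sqrt{-10067} = i \sqrt{10067}$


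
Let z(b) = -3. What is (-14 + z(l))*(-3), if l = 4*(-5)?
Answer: 51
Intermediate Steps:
l = -20
(-14 + z(l))*(-3) = (-14 - 3)*(-3) = -17*(-3) = 51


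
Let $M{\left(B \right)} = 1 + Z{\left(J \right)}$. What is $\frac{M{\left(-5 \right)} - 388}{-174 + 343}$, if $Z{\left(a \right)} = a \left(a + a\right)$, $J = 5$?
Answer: $- \frac{337}{169} \approx -1.9941$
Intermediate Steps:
$Z{\left(a \right)} = 2 a^{2}$ ($Z{\left(a \right)} = a 2 a = 2 a^{2}$)
$M{\left(B \right)} = 51$ ($M{\left(B \right)} = 1 + 2 \cdot 5^{2} = 1 + 2 \cdot 25 = 1 + 50 = 51$)
$\frac{M{\left(-5 \right)} - 388}{-174 + 343} = \frac{51 - 388}{-174 + 343} = - \frac{337}{169}$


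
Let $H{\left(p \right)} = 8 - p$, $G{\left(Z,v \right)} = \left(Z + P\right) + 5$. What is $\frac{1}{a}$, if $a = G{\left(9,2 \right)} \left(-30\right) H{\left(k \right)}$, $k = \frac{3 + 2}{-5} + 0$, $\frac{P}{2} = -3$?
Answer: $- \frac{1}{2160} \approx -0.00046296$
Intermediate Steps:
$P = -6$ ($P = 2 \left(-3\right) = -6$)
$G{\left(Z,v \right)} = -1 + Z$ ($G{\left(Z,v \right)} = \left(Z - 6\right) + 5 = \left(-6 + Z\right) + 5 = -1 + Z$)
$k = -1$ ($k = 5 \left(- \frac{1}{5}\right) + 0 = -1 + 0 = -1$)
$a = -2160$ ($a = \left(-1 + 9\right) \left(-30\right) \left(8 - -1\right) = 8 \left(-30\right) \left(8 + 1\right) = \left(-240\right) 9 = -2160$)
$\frac{1}{a} = \frac{1}{-2160} = - \frac{1}{2160}$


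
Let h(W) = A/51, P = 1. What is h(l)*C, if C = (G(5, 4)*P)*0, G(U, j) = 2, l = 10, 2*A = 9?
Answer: 0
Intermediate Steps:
A = 9/2 (A = (1/2)*9 = 9/2 ≈ 4.5000)
h(W) = 3/34 (h(W) = (9/2)/51 = (9/2)*(1/51) = 3/34)
C = 0 (C = (2*1)*0 = 2*0 = 0)
h(l)*C = (3/34)*0 = 0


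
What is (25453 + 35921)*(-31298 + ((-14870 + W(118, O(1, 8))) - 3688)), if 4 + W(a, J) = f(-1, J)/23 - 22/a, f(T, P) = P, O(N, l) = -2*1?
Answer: -4152588837234/1357 ≈ -3.0601e+9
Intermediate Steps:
O(N, l) = -2
W(a, J) = -4 - 22/a + J/23 (W(a, J) = -4 + (J/23 - 22/a) = -4 + (-22/a + J/23) = -4 - 22/a + J/23)
(25453 + 35921)*(-31298 + ((-14870 + W(118, O(1, 8))) - 3688)) = (25453 + 35921)*(-31298 + ((-14870 + (-4 - 22/118 + (1/23)*(-2))) - 3688)) = 61374*(-31298 + ((-14870 + (-4 - 22*1/118 - 2/23)) - 3688)) = 61374*(-31298 + ((-14870 + (-4 - 11/59 - 2/23)) - 3688)) = 61374*(-31298 + ((-14870 - 5799/1357) - 3688)) = 61374*(-31298 + (-20184389/1357 - 3688)) = 61374*(-31298 - 25189005/1357) = 61374*(-67660391/1357) = -4152588837234/1357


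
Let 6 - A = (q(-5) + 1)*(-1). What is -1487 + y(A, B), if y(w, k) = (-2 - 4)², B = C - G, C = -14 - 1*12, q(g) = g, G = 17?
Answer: -1451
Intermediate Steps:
C = -26 (C = -14 - 12 = -26)
A = 2 (A = 6 - (-5 + 1)*(-1) = 6 - (-4)*(-1) = 6 - 1*4 = 6 - 4 = 2)
B = -43 (B = -26 - 1*17 = -26 - 17 = -43)
y(w, k) = 36 (y(w, k) = (-6)² = 36)
-1487 + y(A, B) = -1487 + 36 = -1451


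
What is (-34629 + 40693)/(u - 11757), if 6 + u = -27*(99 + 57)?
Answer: -6064/15975 ≈ -0.37959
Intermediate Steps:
u = -4218 (u = -6 - 27*(99 + 57) = -6 - 27*156 = -6 - 4212 = -4218)
(-34629 + 40693)/(u - 11757) = (-34629 + 40693)/(-4218 - 11757) = 6064/(-15975) = 6064*(-1/15975) = -6064/15975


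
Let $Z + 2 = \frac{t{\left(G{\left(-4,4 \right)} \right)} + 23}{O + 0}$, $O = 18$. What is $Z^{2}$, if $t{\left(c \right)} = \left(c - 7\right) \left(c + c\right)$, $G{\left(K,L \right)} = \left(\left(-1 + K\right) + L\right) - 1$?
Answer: $\frac{529}{324} \approx 1.6327$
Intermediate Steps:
$G{\left(K,L \right)} = -2 + K + L$ ($G{\left(K,L \right)} = \left(-1 + K + L\right) - 1 = -2 + K + L$)
$t{\left(c \right)} = 2 c \left(-7 + c\right)$ ($t{\left(c \right)} = \left(-7 + c\right) 2 c = 2 c \left(-7 + c\right)$)
$Z = \frac{23}{18}$ ($Z = -2 + \frac{2 \left(-2 - 4 + 4\right) \left(-7 - 2\right) + 23}{18 + 0} = -2 + \frac{2 \left(-2\right) \left(-7 - 2\right) + 23}{18} = -2 + \left(2 \left(-2\right) \left(-9\right) + 23\right) \frac{1}{18} = -2 + \left(36 + 23\right) \frac{1}{18} = -2 + 59 \cdot \frac{1}{18} = -2 + \frac{59}{18} = \frac{23}{18} \approx 1.2778$)
$Z^{2} = \left(\frac{23}{18}\right)^{2} = \frac{529}{324}$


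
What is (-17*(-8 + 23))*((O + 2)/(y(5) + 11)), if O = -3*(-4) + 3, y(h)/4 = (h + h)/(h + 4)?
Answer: -39015/139 ≈ -280.68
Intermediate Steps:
y(h) = 8*h/(4 + h) (y(h) = 4*((h + h)/(h + 4)) = 4*((2*h)/(4 + h)) = 4*(2*h/(4 + h)) = 8*h/(4 + h))
O = 15 (O = 12 + 3 = 15)
(-17*(-8 + 23))*((O + 2)/(y(5) + 11)) = (-17*(-8 + 23))*((15 + 2)/(8*5/(4 + 5) + 11)) = (-17*15)*(17/(8*5/9 + 11)) = -4335/(8*5*(1/9) + 11) = -4335/(40/9 + 11) = -4335/139/9 = -4335*9/139 = -255*153/139 = -39015/139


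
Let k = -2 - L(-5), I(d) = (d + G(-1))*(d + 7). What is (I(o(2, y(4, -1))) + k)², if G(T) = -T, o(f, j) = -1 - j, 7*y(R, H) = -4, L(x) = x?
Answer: 109561/2401 ≈ 45.631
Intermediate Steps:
y(R, H) = -4/7 (y(R, H) = (⅐)*(-4) = -4/7)
I(d) = (1 + d)*(7 + d) (I(d) = (d - 1*(-1))*(d + 7) = (d + 1)*(7 + d) = (1 + d)*(7 + d))
k = 3 (k = -2 - 1*(-5) = -2 + 5 = 3)
(I(o(2, y(4, -1))) + k)² = ((7 + (-1 - 1*(-4/7))² + 8*(-1 - 1*(-4/7))) + 3)² = ((7 + (-1 + 4/7)² + 8*(-1 + 4/7)) + 3)² = ((7 + (-3/7)² + 8*(-3/7)) + 3)² = ((7 + 9/49 - 24/7) + 3)² = (184/49 + 3)² = (331/49)² = 109561/2401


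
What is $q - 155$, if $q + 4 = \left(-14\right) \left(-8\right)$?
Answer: $-47$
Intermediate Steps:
$q = 108$ ($q = -4 - -112 = -4 + 112 = 108$)
$q - 155 = 108 - 155 = -47$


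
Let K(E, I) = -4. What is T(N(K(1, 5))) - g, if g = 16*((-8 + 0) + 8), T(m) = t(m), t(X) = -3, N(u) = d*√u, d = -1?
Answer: -3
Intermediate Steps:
N(u) = -√u
T(m) = -3
g = 0 (g = 16*(-8 + 8) = 16*0 = 0)
T(N(K(1, 5))) - g = -3 - 1*0 = -3 + 0 = -3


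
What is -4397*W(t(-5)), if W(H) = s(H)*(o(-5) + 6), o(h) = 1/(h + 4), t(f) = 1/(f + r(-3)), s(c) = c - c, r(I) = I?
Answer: 0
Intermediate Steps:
s(c) = 0
t(f) = 1/(-3 + f) (t(f) = 1/(f - 3) = 1/(-3 + f))
o(h) = 1/(4 + h)
W(H) = 0 (W(H) = 0*(1/(4 - 5) + 6) = 0*(1/(-1) + 6) = 0*(-1 + 6) = 0*5 = 0)
-4397*W(t(-5)) = -4397*0 = 0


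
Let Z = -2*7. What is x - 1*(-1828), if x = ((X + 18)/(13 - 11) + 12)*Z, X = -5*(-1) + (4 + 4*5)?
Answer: 1331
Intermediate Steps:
X = 29 (X = 5 + (4 + 20) = 5 + 24 = 29)
Z = -14
x = -497 (x = ((29 + 18)/(13 - 11) + 12)*(-14) = (47/2 + 12)*(-14) = (71/2)*(-14) = -497)
x - 1*(-1828) = -497 - 1*(-1828) = -497 + 1828 = 1331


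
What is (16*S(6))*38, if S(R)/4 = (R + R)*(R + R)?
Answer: 350208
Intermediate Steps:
S(R) = 16*R² (S(R) = 4*((R + R)*(R + R)) = 4*((2*R)*(2*R)) = 4*(4*R²) = 16*R²)
(16*S(6))*38 = (16*(16*6²))*38 = (16*(16*36))*38 = (16*576)*38 = 9216*38 = 350208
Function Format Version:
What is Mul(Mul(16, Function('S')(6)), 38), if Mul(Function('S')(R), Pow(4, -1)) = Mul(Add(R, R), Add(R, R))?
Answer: 350208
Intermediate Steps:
Function('S')(R) = Mul(16, Pow(R, 2)) (Function('S')(R) = Mul(4, Mul(Add(R, R), Add(R, R))) = Mul(4, Mul(Mul(2, R), Mul(2, R))) = Mul(4, Mul(4, Pow(R, 2))) = Mul(16, Pow(R, 2)))
Mul(Mul(16, Function('S')(6)), 38) = Mul(Mul(16, Mul(16, Pow(6, 2))), 38) = Mul(Mul(16, Mul(16, 36)), 38) = Mul(Mul(16, 576), 38) = Mul(9216, 38) = 350208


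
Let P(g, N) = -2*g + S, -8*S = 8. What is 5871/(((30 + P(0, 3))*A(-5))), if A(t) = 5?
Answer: 5871/145 ≈ 40.490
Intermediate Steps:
S = -1 (S = -1/8*8 = -1)
P(g, N) = -1 - 2*g (P(g, N) = -2*g - 1 = -1 - 2*g)
5871/(((30 + P(0, 3))*A(-5))) = 5871/(((30 + (-1 - 2*0))*5)) = 5871/(((30 + (-1 + 0))*5)) = 5871/(((30 - 1)*5)) = 5871/((29*5)) = 5871/145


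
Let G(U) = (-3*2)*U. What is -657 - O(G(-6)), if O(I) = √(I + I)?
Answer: -657 - 6*√2 ≈ -665.49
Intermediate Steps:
G(U) = -6*U
O(I) = √2*√I (O(I) = √(2*I) = √2*√I)
-657 - O(G(-6)) = -657 - √2*√(-6*(-6)) = -657 - √2*√36 = -657 - √2*6 = -657 - 6*√2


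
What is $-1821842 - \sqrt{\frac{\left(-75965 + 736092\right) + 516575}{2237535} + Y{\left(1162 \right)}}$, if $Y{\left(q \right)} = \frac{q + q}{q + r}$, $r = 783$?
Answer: $-1821842 - \frac{\sqrt{144848608704692310}}{290133705} \approx -1.8218 \cdot 10^{6}$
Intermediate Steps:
$Y{\left(q \right)} = \frac{2 q}{783 + q}$ ($Y{\left(q \right)} = \frac{q + q}{q + 783} = \frac{2 q}{783 + q}$)
$-1821842 - \sqrt{\frac{\left(-75965 + 736092\right) + 516575}{2237535} + Y{\left(1162 \right)}} = -1821842 - \sqrt{\frac{\left(-75965 + 736092\right) + 516575}{2237535} + 2 \cdot 1162 \frac{1}{783 + 1162}} = -1821842 - \sqrt{\left(660127 + 516575\right) \frac{1}{2237535} + 2 \cdot 1162 \cdot \frac{1}{1945}} = -1821842 - \sqrt{1176702 \cdot \frac{1}{2237535} + 2 \cdot 1162 \cdot \frac{1}{1945}} = -1821842 - \sqrt{\frac{392234}{745845} + \frac{2324}{1945}} = -1821842 - \sqrt{\frac{499247782}{290133705}} = -1821842 - \frac{\sqrt{144848608704692310}}{290133705}$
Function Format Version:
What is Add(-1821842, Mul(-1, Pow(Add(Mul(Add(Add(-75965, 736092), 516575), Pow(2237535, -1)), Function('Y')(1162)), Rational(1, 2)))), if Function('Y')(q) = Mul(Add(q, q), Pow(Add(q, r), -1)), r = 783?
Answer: Add(-1821842, Mul(Rational(-1, 290133705), Pow(144848608704692310, Rational(1, 2)))) ≈ -1.8218e+6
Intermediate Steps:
Function('Y')(q) = Mul(2, q, Pow(Add(783, q), -1)) (Function('Y')(q) = Mul(Add(q, q), Pow(Add(q, 783), -1)) = Mul(Mul(2, q), Pow(Add(783, q), -1)) = Mul(2, q, Pow(Add(783, q), -1)))
Add(-1821842, Mul(-1, Pow(Add(Mul(Add(Add(-75965, 736092), 516575), Pow(2237535, -1)), Function('Y')(1162)), Rational(1, 2)))) = Add(-1821842, Mul(-1, Pow(Add(Mul(Add(Add(-75965, 736092), 516575), Pow(2237535, -1)), Mul(2, 1162, Pow(Add(783, 1162), -1))), Rational(1, 2)))) = Add(-1821842, Mul(-1, Pow(Add(Mul(Add(660127, 516575), Rational(1, 2237535)), Mul(2, 1162, Pow(1945, -1))), Rational(1, 2)))) = Add(-1821842, Mul(-1, Pow(Add(Mul(1176702, Rational(1, 2237535)), Mul(2, 1162, Rational(1, 1945))), Rational(1, 2)))) = Add(-1821842, Mul(-1, Pow(Add(Rational(392234, 745845), Rational(2324, 1945)), Rational(1, 2)))) = Add(-1821842, Mul(-1, Pow(Rational(499247782, 290133705), Rational(1, 2)))) = Add(-1821842, Mul(-1, Mul(Rational(1, 290133705), Pow(144848608704692310, Rational(1, 2))))) = Add(-1821842, Mul(Rational(-1, 290133705), Pow(144848608704692310, Rational(1, 2))))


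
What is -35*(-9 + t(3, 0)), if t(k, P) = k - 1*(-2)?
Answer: 140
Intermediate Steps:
t(k, P) = 2 + k (t(k, P) = k + 2 = 2 + k)
-35*(-9 + t(3, 0)) = -35*(-9 + (2 + 3)) = -35*(-9 + 5) = -35*(-4) = 140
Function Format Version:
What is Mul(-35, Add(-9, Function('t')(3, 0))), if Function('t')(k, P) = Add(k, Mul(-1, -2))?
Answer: 140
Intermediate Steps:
Function('t')(k, P) = Add(2, k) (Function('t')(k, P) = Add(k, 2) = Add(2, k))
Mul(-35, Add(-9, Function('t')(3, 0))) = Mul(-35, Add(-9, Add(2, 3))) = Mul(-35, Add(-9, 5)) = Mul(-35, -4) = 140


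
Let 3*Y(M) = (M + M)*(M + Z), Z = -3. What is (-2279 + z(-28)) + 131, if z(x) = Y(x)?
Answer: -4708/3 ≈ -1569.3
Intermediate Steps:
Y(M) = 2*M*(-3 + M)/3 (Y(M) = ((M + M)*(M - 3))/3 = ((2*M)*(-3 + M))/3 = (2*M*(-3 + M))/3 = 2*M*(-3 + M)/3)
z(x) = 2*x*(-3 + x)/3
(-2279 + z(-28)) + 131 = (-2279 + (⅔)*(-28)*(-3 - 28)) + 131 = (-2279 + (⅔)*(-28)*(-31)) + 131 = (-2279 + 1736/3) + 131 = -5101/3 + 131 = -4708/3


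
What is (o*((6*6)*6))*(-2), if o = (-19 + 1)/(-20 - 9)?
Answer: -7776/29 ≈ -268.14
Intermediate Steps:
o = 18/29 (o = -18/(-29) = -18*(-1/29) = 18/29 ≈ 0.62069)
(o*((6*6)*6))*(-2) = (18*((6*6)*6)/29)*(-2) = (18*(36*6)/29)*(-2) = ((18/29)*216)*(-2) = (3888/29)*(-2) = -7776/29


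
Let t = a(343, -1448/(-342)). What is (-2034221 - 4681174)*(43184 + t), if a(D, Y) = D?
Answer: -292300998165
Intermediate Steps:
t = 343
(-2034221 - 4681174)*(43184 + t) = (-2034221 - 4681174)*(43184 + 343) = -6715395*43527 = -292300998165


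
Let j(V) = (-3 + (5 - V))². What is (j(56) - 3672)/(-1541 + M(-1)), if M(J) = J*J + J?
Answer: 756/1541 ≈ 0.49059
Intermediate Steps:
j(V) = (2 - V)²
M(J) = J + J² (M(J) = J² + J = J + J²)
(j(56) - 3672)/(-1541 + M(-1)) = ((-2 + 56)² - 3672)/(-1541 - (1 - 1)) = (54² - 3672)/(-1541 - 1*0) = (2916 - 3672)/(-1541 + 0) = -756/(-1541) = -756*(-1/1541) = 756/1541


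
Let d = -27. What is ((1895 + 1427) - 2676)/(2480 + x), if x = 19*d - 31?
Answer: 323/968 ≈ 0.33368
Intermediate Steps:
x = -544 (x = 19*(-27) - 31 = -513 - 31 = -544)
((1895 + 1427) - 2676)/(2480 + x) = ((1895 + 1427) - 2676)/(2480 - 544) = (3322 - 2676)/1936 = 646*(1/1936) = 323/968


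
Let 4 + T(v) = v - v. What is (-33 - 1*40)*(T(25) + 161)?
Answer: -11461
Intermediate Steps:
T(v) = -4 (T(v) = -4 + (v - v) = -4 + 0 = -4)
(-33 - 1*40)*(T(25) + 161) = (-33 - 1*40)*(-4 + 161) = (-33 - 40)*157 = -73*157 = -11461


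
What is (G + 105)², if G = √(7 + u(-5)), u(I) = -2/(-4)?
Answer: (210 + √30)²/4 ≈ 11608.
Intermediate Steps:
u(I) = ½ (u(I) = -2*(-1)/4 = -1*(-½) = ½)
G = √30/2 (G = √(7 + ½) = √(15/2) = √30/2 ≈ 2.7386)
(G + 105)² = (√30/2 + 105)² = (105 + √30/2)²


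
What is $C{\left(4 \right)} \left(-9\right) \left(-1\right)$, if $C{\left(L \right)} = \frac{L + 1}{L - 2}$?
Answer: $\frac{45}{2} \approx 22.5$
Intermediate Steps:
$C{\left(L \right)} = \frac{1 + L}{-2 + L}$
$C{\left(4 \right)} \left(-9\right) \left(-1\right) = \frac{1 + 4}{-2 + 4} \left(-9\right) \left(-1\right) = \frac{1}{2} \cdot 5 \left(-9\right) \left(-1\right) = \frac{5}{2} \left(-9\right) \left(-1\right) = \left(- \frac{45}{2}\right) \left(-1\right) = \frac{45}{2}$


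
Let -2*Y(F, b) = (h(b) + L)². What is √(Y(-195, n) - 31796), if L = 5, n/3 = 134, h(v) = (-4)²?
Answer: I*√128066/2 ≈ 178.93*I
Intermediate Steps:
h(v) = 16
n = 402 (n = 3*134 = 402)
Y(F, b) = -441/2 (Y(F, b) = -(16 + 5)²/2 = -½*21² = -½*441 = -441/2)
√(Y(-195, n) - 31796) = √(-441/2 - 31796) = √(-64033/2) = I*√128066/2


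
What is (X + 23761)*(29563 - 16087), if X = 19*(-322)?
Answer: 237757068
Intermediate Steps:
X = -6118
(X + 23761)*(29563 - 16087) = (-6118 + 23761)*(29563 - 16087) = 17643*13476 = 237757068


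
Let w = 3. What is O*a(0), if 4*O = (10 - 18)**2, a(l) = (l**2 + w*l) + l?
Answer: 0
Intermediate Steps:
a(l) = l**2 + 4*l (a(l) = (l**2 + 3*l) + l = l**2 + 4*l)
O = 16 (O = (10 - 18)**2/4 = (1/4)*(-8)**2 = (1/4)*64 = 16)
O*a(0) = 16*(0*(4 + 0)) = 16*(0*4) = 16*0 = 0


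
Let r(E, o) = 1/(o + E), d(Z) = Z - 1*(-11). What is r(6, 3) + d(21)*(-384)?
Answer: -110591/9 ≈ -12288.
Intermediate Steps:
d(Z) = 11 + Z (d(Z) = Z + 11 = 11 + Z)
r(E, o) = 1/(E + o)
r(6, 3) + d(21)*(-384) = 1/(6 + 3) + (11 + 21)*(-384) = 1/9 + 32*(-384) = ⅑ - 12288 = -110591/9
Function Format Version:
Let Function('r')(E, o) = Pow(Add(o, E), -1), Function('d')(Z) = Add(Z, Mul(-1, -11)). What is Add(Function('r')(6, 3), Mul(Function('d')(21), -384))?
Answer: Rational(-110591, 9) ≈ -12288.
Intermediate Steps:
Function('d')(Z) = Add(11, Z) (Function('d')(Z) = Add(Z, 11) = Add(11, Z))
Function('r')(E, o) = Pow(Add(E, o), -1)
Add(Function('r')(6, 3), Mul(Function('d')(21), -384)) = Add(Pow(Add(6, 3), -1), Mul(Add(11, 21), -384)) = Add(Pow(9, -1), Mul(32, -384)) = Add(Rational(1, 9), -12288) = Rational(-110591, 9)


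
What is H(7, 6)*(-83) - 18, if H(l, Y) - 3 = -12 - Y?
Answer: 1227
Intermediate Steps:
H(l, Y) = -9 - Y (H(l, Y) = 3 + (-12 - Y) = -9 - Y)
H(7, 6)*(-83) - 18 = (-9 - 1*6)*(-83) - 18 = (-9 - 6)*(-83) - 18 = -15*(-83) - 18 = 1245 - 18 = 1227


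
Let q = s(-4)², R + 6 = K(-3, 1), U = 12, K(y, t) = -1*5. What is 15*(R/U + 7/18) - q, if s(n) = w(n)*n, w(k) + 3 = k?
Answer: -9503/12 ≈ -791.92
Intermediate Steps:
K(y, t) = -5
R = -11 (R = -6 - 5 = -11)
w(k) = -3 + k
s(n) = n*(-3 + n) (s(n) = (-3 + n)*n = n*(-3 + n))
q = 784 (q = (-4*(-3 - 4))² = (-4*(-7))² = 28² = 784)
15*(R/U + 7/18) - q = 15*(-11/12 + 7/18) - 1*784 = 15*(-11*1/12 + 7*(1/18)) - 784 = 15*(-11/12 + 7/18) - 784 = 15*(-19/36) - 784 = -95/12 - 784 = -9503/12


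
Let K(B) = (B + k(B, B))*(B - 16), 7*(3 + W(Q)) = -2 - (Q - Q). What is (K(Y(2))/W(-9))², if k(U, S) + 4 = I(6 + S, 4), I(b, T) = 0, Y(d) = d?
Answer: 38416/529 ≈ 72.620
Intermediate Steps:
k(U, S) = -4 (k(U, S) = -4 + 0 = -4)
W(Q) = -23/7 (W(Q) = -3 + (-2 - (Q - Q))/7 = -3 + (-2 - 1*0)/7 = -3 + (-2 + 0)/7 = -3 + (⅐)*(-2) = -3 - 2/7 = -23/7)
K(B) = (-16 + B)*(-4 + B) (K(B) = (B - 4)*(B - 16) = (-4 + B)*(-16 + B) = (-16 + B)*(-4 + B))
(K(Y(2))/W(-9))² = ((64 + 2² - 20*2)/(-23/7))² = ((64 + 4 - 40)*(-7/23))² = (28*(-7/23))² = (-196/23)² = 38416/529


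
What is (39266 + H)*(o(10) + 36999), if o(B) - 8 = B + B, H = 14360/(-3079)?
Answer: 4476033110658/3079 ≈ 1.4537e+9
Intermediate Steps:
H = -14360/3079 (H = 14360*(-1/3079) = -14360/3079 ≈ -4.6638)
o(B) = 8 + 2*B (o(B) = 8 + (B + B) = 8 + 2*B)
(39266 + H)*(o(10) + 36999) = (39266 - 14360/3079)*((8 + 2*10) + 36999) = 120885654*((8 + 20) + 36999)/3079 = 120885654*(28 + 36999)/3079 = (120885654/3079)*37027 = 4476033110658/3079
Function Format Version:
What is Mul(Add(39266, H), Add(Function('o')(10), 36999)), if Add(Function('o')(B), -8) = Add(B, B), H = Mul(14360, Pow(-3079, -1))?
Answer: Rational(4476033110658, 3079) ≈ 1.4537e+9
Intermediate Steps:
H = Rational(-14360, 3079) (H = Mul(14360, Rational(-1, 3079)) = Rational(-14360, 3079) ≈ -4.6638)
Function('o')(B) = Add(8, Mul(2, B)) (Function('o')(B) = Add(8, Add(B, B)) = Add(8, Mul(2, B)))
Mul(Add(39266, H), Add(Function('o')(10), 36999)) = Mul(Add(39266, Rational(-14360, 3079)), Add(Add(8, Mul(2, 10)), 36999)) = Mul(Rational(120885654, 3079), Add(Add(8, 20), 36999)) = Mul(Rational(120885654, 3079), Add(28, 36999)) = Mul(Rational(120885654, 3079), 37027) = Rational(4476033110658, 3079)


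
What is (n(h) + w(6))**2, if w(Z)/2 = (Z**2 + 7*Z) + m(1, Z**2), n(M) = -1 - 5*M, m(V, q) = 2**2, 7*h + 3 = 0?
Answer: 1336336/49 ≈ 27272.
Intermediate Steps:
h = -3/7 (h = -3/7 + (1/7)*0 = -3/7 + 0 = -3/7 ≈ -0.42857)
m(V, q) = 4
w(Z) = 8 + 2*Z**2 + 14*Z (w(Z) = 2*((Z**2 + 7*Z) + 4) = 2*(4 + Z**2 + 7*Z) = 8 + 2*Z**2 + 14*Z)
(n(h) + w(6))**2 = ((-1 - 5*(-3/7)) + (8 + 2*6**2 + 14*6))**2 = ((-1 + 15/7) + (8 + 2*36 + 84))**2 = (8/7 + (8 + 72 + 84))**2 = (8/7 + 164)**2 = (1156/7)**2 = 1336336/49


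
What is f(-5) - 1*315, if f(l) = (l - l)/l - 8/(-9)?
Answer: -2827/9 ≈ -314.11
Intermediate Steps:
f(l) = 8/9 (f(l) = 0/l - 8*(-1/9) = 0 + 8/9 = 8/9)
f(-5) - 1*315 = 8/9 - 1*315 = 8/9 - 315 = -2827/9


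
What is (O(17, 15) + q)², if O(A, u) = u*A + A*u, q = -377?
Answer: 17689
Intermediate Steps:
O(A, u) = 2*A*u (O(A, u) = A*u + A*u = 2*A*u)
(O(17, 15) + q)² = (2*17*15 - 377)² = (510 - 377)² = 133² = 17689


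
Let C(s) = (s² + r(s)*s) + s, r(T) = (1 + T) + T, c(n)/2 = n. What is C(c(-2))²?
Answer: 1600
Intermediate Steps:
c(n) = 2*n
r(T) = 1 + 2*T
C(s) = s + s² + s*(1 + 2*s) (C(s) = (s² + (1 + 2*s)*s) + s = (s² + s*(1 + 2*s)) + s = s + s² + s*(1 + 2*s))
C(c(-2))² = ((2*(-2))*(2 + 3*(2*(-2))))² = (-4*(2 + 3*(-4)))² = (-4*(2 - 12))² = (-4*(-10))² = 40² = 1600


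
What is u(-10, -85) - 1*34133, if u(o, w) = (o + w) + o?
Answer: -34238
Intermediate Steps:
u(o, w) = w + 2*o
u(-10, -85) - 1*34133 = (-85 + 2*(-10)) - 1*34133 = (-85 - 20) - 34133 = -105 - 34133 = -34238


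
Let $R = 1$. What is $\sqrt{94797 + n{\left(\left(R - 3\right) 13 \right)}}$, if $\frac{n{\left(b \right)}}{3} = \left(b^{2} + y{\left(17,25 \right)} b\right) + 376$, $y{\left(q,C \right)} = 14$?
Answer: $\sqrt{96861} \approx 311.23$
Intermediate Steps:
$n{\left(b \right)} = 1128 + 3 b^{2} + 42 b$ ($n{\left(b \right)} = 3 \left(\left(b^{2} + 14 b\right) + 376\right) = 3 \left(376 + b^{2} + 14 b\right) = 1128 + 3 b^{2} + 42 b$)
$\sqrt{94797 + n{\left(\left(R - 3\right) 13 \right)}} = \sqrt{94797 + \left(1128 + 3 \left(\left(1 - 3\right) 13\right)^{2} + 42 \left(1 - 3\right) 13\right)} = \sqrt{94797 + \left(1128 + 3 \left(\left(-2\right) 13\right)^{2} + 42 \left(\left(-2\right) 13\right)\right)} = \sqrt{94797 + \left(1128 + 3 \left(-26\right)^{2} + 42 \left(-26\right)\right)} = \sqrt{94797 + \left(1128 + 3 \cdot 676 - 1092\right)} = \sqrt{94797 + \left(1128 + 2028 - 1092\right)} = \sqrt{94797 + 2064} = \sqrt{96861}$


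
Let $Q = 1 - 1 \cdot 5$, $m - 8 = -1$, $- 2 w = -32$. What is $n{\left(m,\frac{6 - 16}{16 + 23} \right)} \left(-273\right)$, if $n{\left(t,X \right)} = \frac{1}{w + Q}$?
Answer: $- \frac{91}{4} \approx -22.75$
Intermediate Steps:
$w = 16$ ($w = \left(- \frac{1}{2}\right) \left(-32\right) = 16$)
$m = 7$ ($m = 8 - 1 = 7$)
$Q = -4$ ($Q = 1 - 5 = -4$)
$n{\left(t,X \right)} = \frac{1}{12}$ ($n{\left(t,X \right)} = \frac{1}{16 - 4} = \frac{1}{12}$)
$n{\left(m,\frac{6 - 16}{16 + 23} \right)} \left(-273\right) = \frac{1}{12} \left(-273\right) = - \frac{91}{4}$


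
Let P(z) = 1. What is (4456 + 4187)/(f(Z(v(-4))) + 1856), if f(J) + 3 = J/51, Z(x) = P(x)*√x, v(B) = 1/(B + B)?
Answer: 333250087032/71446536073 - 881586*I*√2/71446536073 ≈ 4.6643 - 1.745e-5*I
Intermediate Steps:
v(B) = 1/(2*B)
Z(x) = √x (Z(x) = 1*√x = √x)
f(J) = -3 + J/51
(4456 + 4187)/(f(Z(v(-4))) + 1856) = (4456 + 4187)/((-3 + √((½)/(-4))/51) + 1856) = 8643/((-3 + √((½)*(-¼))/51) + 1856) = 8643/((-3 + √(-⅛)/51) + 1856) = 8643/((-3 + (I*√2/4)/51) + 1856) = 8643/((-3 + I*√2/204) + 1856) = 8643/(1853 + I*√2/204)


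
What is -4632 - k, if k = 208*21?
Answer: -9000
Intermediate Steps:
k = 4368
-4632 - k = -4632 - 1*4368 = -4632 - 4368 = -9000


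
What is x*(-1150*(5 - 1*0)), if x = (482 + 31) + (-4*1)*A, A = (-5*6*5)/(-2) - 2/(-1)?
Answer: -1178750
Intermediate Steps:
A = 77 (A = -30*5*(-½) - 2*(-1) = -150*(-½) + 2 = 75 + 2 = 77)
x = 205 (x = (482 + 31) - 4*1*77 = 513 - 4*77 = 513 - 308 = 205)
x*(-1150*(5 - 1*0)) = 205*(-1150*(5 - 1*0)) = 205*(-1150*(5 + 0)) = 205*(-1150*5) = 205*(-5750) = -1178750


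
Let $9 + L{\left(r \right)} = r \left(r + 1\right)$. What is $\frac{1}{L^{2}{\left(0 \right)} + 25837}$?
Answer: $\frac{1}{25918} \approx 3.8583 \cdot 10^{-5}$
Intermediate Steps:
$L{\left(r \right)} = -9 + r \left(1 + r\right)$ ($L{\left(r \right)} = -9 + r \left(r + 1\right) = -9 + r \left(1 + r\right)$)
$\frac{1}{L^{2}{\left(0 \right)} + 25837} = \frac{1}{\left(-9 + 0 + 0^{2}\right)^{2} + 25837} = \frac{1}{\left(-9 + 0 + 0\right)^{2} + 25837} = \frac{1}{\left(-9\right)^{2} + 25837} = \frac{1}{81 + 25837} = \frac{1}{25918}$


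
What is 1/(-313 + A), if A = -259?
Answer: -1/572 ≈ -0.0017483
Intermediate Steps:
1/(-313 + A) = 1/(-313 - 259) = 1/(-572) = -1/572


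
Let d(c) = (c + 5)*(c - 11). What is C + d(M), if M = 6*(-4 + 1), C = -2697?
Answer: -2320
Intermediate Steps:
M = -18 (M = 6*(-3) = -18)
d(c) = (-11 + c)*(5 + c) (d(c) = (5 + c)*(-11 + c) = (-11 + c)*(5 + c))
C + d(M) = -2697 + (-55 + (-18)**2 - 6*(-18)) = -2697 + (-55 + 324 + 108) = -2697 + 377 = -2320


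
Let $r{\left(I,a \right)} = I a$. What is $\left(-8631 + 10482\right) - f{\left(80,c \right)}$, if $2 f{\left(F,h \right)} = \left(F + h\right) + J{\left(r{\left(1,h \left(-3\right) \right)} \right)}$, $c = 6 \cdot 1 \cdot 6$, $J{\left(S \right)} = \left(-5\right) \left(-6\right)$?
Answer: $1778$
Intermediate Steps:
$J{\left(S \right)} = 30$
$c = 36$ ($c = 6 \cdot 6 = 36$)
$f{\left(F,h \right)} = 15 + \frac{F}{2} + \frac{h}{2}$ ($f{\left(F,h \right)} = \frac{\left(F + h\right) + 30}{2} = \frac{30 + F + h}{2} = 15 + \frac{F}{2} + \frac{h}{2}$)
$\left(-8631 + 10482\right) - f{\left(80,c \right)} = \left(-8631 + 10482\right) - \left(15 + \frac{1}{2} \cdot 80 + \frac{1}{2} \cdot 36\right) = 1851 - \left(15 + 40 + 18\right) = 1851 - 73 = 1778$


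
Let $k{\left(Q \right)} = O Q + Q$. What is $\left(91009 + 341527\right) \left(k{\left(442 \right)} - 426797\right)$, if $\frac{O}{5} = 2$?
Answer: $-182502077160$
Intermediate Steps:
$O = 10$ ($O = 5 \cdot 2 = 10$)
$k{\left(Q \right)} = 11 Q$ ($k{\left(Q \right)} = 10 Q + Q = 11 Q$)
$\left(91009 + 341527\right) \left(k{\left(442 \right)} - 426797\right) = \left(91009 + 341527\right) \left(11 \cdot 442 - 426797\right) = 432536 \left(4862 - 426797\right) = 432536 \left(-421935\right) = -182502077160$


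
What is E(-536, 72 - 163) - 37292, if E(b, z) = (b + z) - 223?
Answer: -38142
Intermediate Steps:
E(b, z) = -223 + b + z
E(-536, 72 - 163) - 37292 = (-223 - 536 + (72 - 163)) - 37292 = (-223 - 536 - 91) - 37292 = -850 - 37292 = -38142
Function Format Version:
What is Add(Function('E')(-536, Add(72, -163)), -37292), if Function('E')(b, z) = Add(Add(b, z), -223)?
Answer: -38142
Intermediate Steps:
Function('E')(b, z) = Add(-223, b, z)
Add(Function('E')(-536, Add(72, -163)), -37292) = Add(Add(-223, -536, Add(72, -163)), -37292) = Add(Add(-223, -536, -91), -37292) = Add(-850, -37292) = -38142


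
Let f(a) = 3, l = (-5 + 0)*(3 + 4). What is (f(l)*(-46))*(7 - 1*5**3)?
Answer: 16284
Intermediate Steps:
l = -35 (l = -5*7 = -35)
(f(l)*(-46))*(7 - 1*5**3) = (3*(-46))*(7 - 1*5**3) = -138*(7 - 1*125) = -138*(7 - 125) = -138*(-118) = 16284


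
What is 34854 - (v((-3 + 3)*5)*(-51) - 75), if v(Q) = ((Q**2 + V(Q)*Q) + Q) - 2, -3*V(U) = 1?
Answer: 34827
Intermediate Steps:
V(U) = -1/3 (V(U) = -1/3*1 = -1/3)
v(Q) = -2 + Q**2 + 2*Q/3 (v(Q) = ((Q**2 - Q/3) + Q) - 2 = (Q**2 + 2*Q/3) - 2 = -2 + Q**2 + 2*Q/3)
34854 - (v((-3 + 3)*5)*(-51) - 75) = 34854 - ((-2 + ((-3 + 3)*5)**2 + 2*((-3 + 3)*5)/3)*(-51) - 75) = 34854 - ((-2 + (0*5)**2 + 2*(0*5)/3)*(-51) - 75) = 34854 - ((-2 + 0**2 + (2/3)*0)*(-51) - 75) = 34854 - ((-2 + 0 + 0)*(-51) - 75) = 34854 - (-2*(-51) - 75) = 34854 - (102 - 75) = 34854 - 1*27 = 34854 - 27 = 34827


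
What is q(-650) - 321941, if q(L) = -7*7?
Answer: -321990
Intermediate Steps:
q(L) = -49
q(-650) - 321941 = -49 - 321941 = -321990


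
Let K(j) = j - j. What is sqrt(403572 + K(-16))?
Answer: 26*sqrt(597) ≈ 635.27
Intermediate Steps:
K(j) = 0
sqrt(403572 + K(-16)) = sqrt(403572 + 0) = sqrt(403572) = 26*sqrt(597)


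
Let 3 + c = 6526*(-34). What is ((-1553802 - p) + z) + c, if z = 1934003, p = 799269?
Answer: -640955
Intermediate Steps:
c = -221887 (c = -3 + 6526*(-34) = -3 - 221884 = -221887)
((-1553802 - p) + z) + c = ((-1553802 - 1*799269) + 1934003) - 221887 = ((-1553802 - 799269) + 1934003) - 221887 = (-2353071 + 1934003) - 221887 = -419068 - 221887 = -640955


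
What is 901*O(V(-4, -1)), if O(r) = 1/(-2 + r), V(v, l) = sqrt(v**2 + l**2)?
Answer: 1802/13 + 901*sqrt(17)/13 ≈ 424.38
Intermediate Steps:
V(v, l) = sqrt(l**2 + v**2)
901*O(V(-4, -1)) = 901/(-2 + sqrt((-1)**2 + (-4)**2)) = 901/(-2 + sqrt(1 + 16)) = 901/(-2 + sqrt(17))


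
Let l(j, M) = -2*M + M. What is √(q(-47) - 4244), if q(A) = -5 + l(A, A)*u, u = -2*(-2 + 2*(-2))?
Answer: I*√3685 ≈ 60.704*I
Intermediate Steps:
u = 12 (u = -2*(-2 - 4) = -2*(-6) = 12)
l(j, M) = -M
q(A) = -5 - 12*A (q(A) = -5 - A*12 = -5 - 12*A)
√(q(-47) - 4244) = √((-5 - 12*(-47)) - 4244) = √((-5 + 564) - 4244) = √(559 - 4244) = √(-3685) = I*√3685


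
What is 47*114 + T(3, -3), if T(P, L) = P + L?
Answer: 5358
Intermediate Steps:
T(P, L) = L + P
47*114 + T(3, -3) = 47*114 + (-3 + 3) = 5358 + 0 = 5358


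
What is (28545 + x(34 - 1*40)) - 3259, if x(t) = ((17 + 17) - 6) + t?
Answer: 25308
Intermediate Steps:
x(t) = 28 + t (x(t) = (34 - 6) + t = 28 + t)
(28545 + x(34 - 1*40)) - 3259 = (28545 + (28 + (34 - 1*40))) - 3259 = (28545 + (28 + (34 - 40))) - 3259 = (28545 + (28 - 6)) - 3259 = (28545 + 22) - 3259 = 28567 - 3259 = 25308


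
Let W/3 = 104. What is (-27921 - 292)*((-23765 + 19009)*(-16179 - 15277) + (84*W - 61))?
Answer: -4221536102079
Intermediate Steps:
W = 312 (W = 3*104 = 312)
(-27921 - 292)*((-23765 + 19009)*(-16179 - 15277) + (84*W - 61)) = (-27921 - 292)*((-23765 + 19009)*(-16179 - 15277) + (84*312 - 61)) = -28213*(-4756*(-31456) + (26208 - 61)) = -28213*(149604736 + 26147) = -28213*149630883 = -4221536102079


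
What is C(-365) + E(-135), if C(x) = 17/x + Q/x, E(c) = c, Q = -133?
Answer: -49159/365 ≈ -134.68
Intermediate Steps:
C(x) = -116/x (C(x) = 17/x - 133/x = -116/x)
C(-365) + E(-135) = -116/(-365) - 135 = -116*(-1/365) - 135 = 116/365 - 135 = -49159/365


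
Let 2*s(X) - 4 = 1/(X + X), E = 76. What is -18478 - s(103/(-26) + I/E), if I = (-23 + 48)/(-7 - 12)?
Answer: -1380284987/74691 ≈ -18480.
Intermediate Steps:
I = -25/19 (I = 25/(-19) = 25*(-1/19) = -25/19 ≈ -1.3158)
s(X) = 2 + 1/(4*X) (s(X) = 2 + 1/(2*(X + X)) = 2 + 1/(2*((2*X))) = 2 + (1/(2*X))/2 = 2 + 1/(4*X))
-18478 - s(103/(-26) + I/E) = -18478 - (2 + 1/(4*(103/(-26) - 25/19/76))) = -18478 - (2 + 1/(4*(103*(-1/26) - 25/19*1/76))) = -18478 - (2 + 1/(4*(-103/26 - 25/1444))) = -18478 - (2 + 1/(4*(-74691/18772))) = -18478 - (2 + (¼)*(-18772/74691)) = -18478 - (2 - 4693/74691) = -18478 - 1*144689/74691 = -18478 - 144689/74691 = -1380284987/74691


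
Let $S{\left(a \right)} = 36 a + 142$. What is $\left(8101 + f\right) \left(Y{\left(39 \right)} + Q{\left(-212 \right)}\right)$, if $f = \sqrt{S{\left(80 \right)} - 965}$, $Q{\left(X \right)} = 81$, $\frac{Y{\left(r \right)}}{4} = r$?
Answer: $1919937 + 2607 \sqrt{17} \approx 1.9307 \cdot 10^{6}$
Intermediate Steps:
$S{\left(a \right)} = 142 + 36 a$
$Y{\left(r \right)} = 4 r$
$f = 11 \sqrt{17}$ ($f = \sqrt{\left(142 + 36 \cdot 80\right) - 965} = \sqrt{\left(142 + 2880\right) - 965} = \sqrt{3022 - 965} = \sqrt{2057} = 11 \sqrt{17} \approx 45.354$)
$\left(8101 + f\right) \left(Y{\left(39 \right)} + Q{\left(-212 \right)}\right) = \left(8101 + 11 \sqrt{17}\right) \left(4 \cdot 39 + 81\right) = \left(8101 + 11 \sqrt{17}\right) \left(156 + 81\right) = \left(8101 + 11 \sqrt{17}\right) 237 = 1919937 + 2607 \sqrt{17}$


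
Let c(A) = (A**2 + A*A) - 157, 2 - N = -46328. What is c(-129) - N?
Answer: -13205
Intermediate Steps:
N = 46330 (N = 2 - 1*(-46328) = 2 + 46328 = 46330)
c(A) = -157 + 2*A**2 (c(A) = (A**2 + A**2) - 157 = 2*A**2 - 157 = -157 + 2*A**2)
c(-129) - N = (-157 + 2*(-129)**2) - 1*46330 = (-157 + 2*16641) - 46330 = (-157 + 33282) - 46330 = 33125 - 46330 = -13205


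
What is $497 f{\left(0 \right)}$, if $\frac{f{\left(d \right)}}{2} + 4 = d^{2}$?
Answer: $-3976$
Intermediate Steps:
$f{\left(d \right)} = -8 + 2 d^{2}$
$497 f{\left(0 \right)} = 497 \left(-8 + 2 \cdot 0^{2}\right) = 497 \left(-8 + 2 \cdot 0\right) = 497 \left(-8 + 0\right) = 497 \left(-8\right) = -3976$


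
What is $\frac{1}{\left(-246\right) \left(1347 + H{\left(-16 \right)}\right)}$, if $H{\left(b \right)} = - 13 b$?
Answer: $- \frac{1}{382530} \approx -2.6142 \cdot 10^{-6}$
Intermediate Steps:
$\frac{1}{\left(-246\right) \left(1347 + H{\left(-16 \right)}\right)} = \frac{1}{\left(-246\right) \left(1347 - -208\right)} = \frac{1}{\left(-246\right) \left(1347 + 208\right)} = \frac{1}{\left(-246\right) 1555} = \frac{1}{-382530} = - \frac{1}{382530}$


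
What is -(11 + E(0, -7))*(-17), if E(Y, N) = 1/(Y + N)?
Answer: 1292/7 ≈ 184.57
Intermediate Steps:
E(Y, N) = 1/(N + Y)
-(11 + E(0, -7))*(-17) = -(11 + 1/(-7 + 0))*(-17) = -(11 + 1/(-7))*(-17) = -(11 - 1/7)*(-17) = -76*(-17)/7 = -1*(-1292/7) = 1292/7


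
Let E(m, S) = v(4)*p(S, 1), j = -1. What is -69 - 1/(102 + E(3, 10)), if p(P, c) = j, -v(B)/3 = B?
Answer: -7867/114 ≈ -69.009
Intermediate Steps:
v(B) = -3*B
p(P, c) = -1
E(m, S) = 12 (E(m, S) = -3*4*(-1) = -12*(-1) = 12)
-69 - 1/(102 + E(3, 10)) = -69 - 1/(102 + 12) = -69 - 1/114 = -7867/114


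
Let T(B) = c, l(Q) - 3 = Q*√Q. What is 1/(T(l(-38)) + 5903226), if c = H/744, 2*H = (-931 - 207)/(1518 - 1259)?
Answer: 192696/1137528036727 ≈ 1.6940e-7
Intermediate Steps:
H = -569/259 (H = ((-931 - 207)/(1518 - 1259))/2 = (-1138/259)/2 = (-1138*1/259)/2 = (½)*(-1138/259) = -569/259 ≈ -2.1969)
l(Q) = 3 + Q^(3/2) (l(Q) = 3 + Q*√Q = 3 + Q^(3/2))
c = -569/192696 (c = -569/259/744 = -569/259*1/744 = -569/192696 ≈ -0.0029528)
T(B) = -569/192696
1/(T(l(-38)) + 5903226) = 1/(-569/192696 + 5903226) = 1/(1137528036727/192696) = 192696/1137528036727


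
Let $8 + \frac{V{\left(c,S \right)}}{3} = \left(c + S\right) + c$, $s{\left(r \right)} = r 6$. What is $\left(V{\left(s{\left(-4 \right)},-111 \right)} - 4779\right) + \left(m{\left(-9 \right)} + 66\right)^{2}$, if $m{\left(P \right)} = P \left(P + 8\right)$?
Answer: $345$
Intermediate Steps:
$s{\left(r \right)} = 6 r$
$V{\left(c,S \right)} = -24 + 3 S + 6 c$ ($V{\left(c,S \right)} = -24 + 3 \left(\left(c + S\right) + c\right) = -24 + 3 \left(\left(S + c\right) + c\right) = -24 + 3 \left(S + 2 c\right) = -24 + \left(3 S + 6 c\right) = -24 + 3 S + 6 c$)
$m{\left(P \right)} = P \left(8 + P\right)$
$\left(V{\left(s{\left(-4 \right)},-111 \right)} - 4779\right) + \left(m{\left(-9 \right)} + 66\right)^{2} = \left(\left(-24 + 3 \left(-111\right) + 6 \cdot 6 \left(-4\right)\right) - 4779\right) + \left(- 9 \left(8 - 9\right) + 66\right)^{2} = \left(\left(-24 - 333 + 6 \left(-24\right)\right) - 4779\right) + \left(\left(-9\right) \left(-1\right) + 66\right)^{2} = \left(\left(-24 - 333 - 144\right) - 4779\right) + \left(9 + 66\right)^{2} = \left(-501 - 4779\right) + 75^{2} = -5280 + 5625 = 345$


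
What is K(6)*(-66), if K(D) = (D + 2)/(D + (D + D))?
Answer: -88/3 ≈ -29.333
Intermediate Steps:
K(D) = (2 + D)/(3*D) (K(D) = (2 + D)/(D + 2*D) = (2 + D)/((3*D)) = (2 + D)*(1/(3*D)) = (2 + D)/(3*D))
K(6)*(-66) = ((⅓)*(2 + 6)/6)*(-66) = ((⅓)*(⅙)*8)*(-66) = (4/9)*(-66) = -88/3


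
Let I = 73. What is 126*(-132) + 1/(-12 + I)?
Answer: -1014551/61 ≈ -16632.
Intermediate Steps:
126*(-132) + 1/(-12 + I) = 126*(-132) + 1/(-12 + 73) = -16632 + 1/61 = -1014551/61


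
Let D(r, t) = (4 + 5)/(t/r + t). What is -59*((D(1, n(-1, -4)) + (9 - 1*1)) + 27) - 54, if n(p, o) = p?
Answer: -3707/2 ≈ -1853.5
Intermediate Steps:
D(r, t) = 9/(t + t/r)
-59*((D(1, n(-1, -4)) + (9 - 1*1)) + 27) - 54 = -59*((9*1/(-1*(1 + 1)) + (9 - 1*1)) + 27) - 54 = -59*((9*1*(-1)/2 + (9 - 1)) + 27) - 54 = -59*((9*1*(-1)*(½) + 8) + 27) - 54 = -59*((-9/2 + 8) + 27) - 54 = -59*(7/2 + 27) - 54 = -59*61/2 - 54 = -3599/2 - 54 = -3707/2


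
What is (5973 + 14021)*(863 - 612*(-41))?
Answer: 518944270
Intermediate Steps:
(5973 + 14021)*(863 - 612*(-41)) = 19994*(863 + 25092) = 19994*25955 = 518944270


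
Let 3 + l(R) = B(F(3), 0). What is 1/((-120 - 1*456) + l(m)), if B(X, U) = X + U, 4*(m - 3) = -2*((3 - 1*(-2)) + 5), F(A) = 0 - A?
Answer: -1/582 ≈ -0.0017182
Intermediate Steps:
F(A) = -A
m = -2 (m = 3 + (-2*((3 - 1*(-2)) + 5))/4 = 3 + (-2*((3 + 2) + 5))/4 = 3 + (-2*(5 + 5))/4 = 3 + (-2*10)/4 = 3 + (¼)*(-20) = 3 - 5 = -2)
B(X, U) = U + X
l(R) = -6 (l(R) = -3 + (0 - 1*3) = -3 + (0 - 3) = -3 - 3 = -6)
1/((-120 - 1*456) + l(m)) = 1/((-120 - 1*456) - 6) = 1/((-120 - 456) - 6) = 1/(-576 - 6) = 1/(-582) = -1/582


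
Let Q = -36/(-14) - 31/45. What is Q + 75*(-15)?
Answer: -353782/315 ≈ -1123.1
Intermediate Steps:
Q = 593/315 (Q = -36*(-1/14) - 31*1/45 = 18/7 - 31/45 = 593/315 ≈ 1.8825)
Q + 75*(-15) = 593/315 + 75*(-15) = 593/315 - 1125 = -353782/315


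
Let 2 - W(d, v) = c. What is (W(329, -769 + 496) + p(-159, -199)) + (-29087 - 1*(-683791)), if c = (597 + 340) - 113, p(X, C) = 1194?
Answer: 655076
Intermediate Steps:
c = 824 (c = 937 - 113 = 824)
W(d, v) = -822 (W(d, v) = 2 - 1*824 = 2 - 824 = -822)
(W(329, -769 + 496) + p(-159, -199)) + (-29087 - 1*(-683791)) = (-822 + 1194) + (-29087 - 1*(-683791)) = 372 + (-29087 + 683791) = 372 + 654704 = 655076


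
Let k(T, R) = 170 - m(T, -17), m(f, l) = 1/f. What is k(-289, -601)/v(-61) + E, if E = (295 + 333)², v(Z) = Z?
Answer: 6952546405/17629 ≈ 3.9438e+5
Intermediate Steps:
k(T, R) = 170 - 1/T
E = 394384 (E = 628² = 394384)
k(-289, -601)/v(-61) + E = (170 - 1/(-289))/(-61) + 394384 = (170 - 1*(-1/289))*(-1/61) + 394384 = (170 + 1/289)*(-1/61) + 394384 = (49131/289)*(-1/61) + 394384 = -49131/17629 + 394384 = 6952546405/17629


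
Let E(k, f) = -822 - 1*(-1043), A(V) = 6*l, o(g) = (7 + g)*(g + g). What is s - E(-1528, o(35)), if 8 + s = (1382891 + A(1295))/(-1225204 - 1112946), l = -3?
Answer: -536819223/2338150 ≈ -229.59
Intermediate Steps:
o(g) = 2*g*(7 + g) (o(g) = (7 + g)*(2*g) = 2*g*(7 + g))
A(V) = -18 (A(V) = 6*(-3) = -18)
E(k, f) = 221 (E(k, f) = -822 + 1043 = 221)
s = -20088073/2338150 (s = -8 + (1382891 - 18)/(-1225204 - 1112946) = -8 + 1382873/(-2338150) = -8 + 1382873*(-1/2338150) = -8 - 1382873/2338150 = -20088073/2338150 ≈ -8.5914)
s - E(-1528, o(35)) = -20088073/2338150 - 1*221 = -20088073/2338150 - 221 = -536819223/2338150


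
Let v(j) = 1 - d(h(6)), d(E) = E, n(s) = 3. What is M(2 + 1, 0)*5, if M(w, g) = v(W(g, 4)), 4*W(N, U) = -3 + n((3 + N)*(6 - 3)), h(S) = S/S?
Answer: 0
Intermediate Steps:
h(S) = 1
W(N, U) = 0 (W(N, U) = (-3 + 3)/4 = (1/4)*0 = 0)
v(j) = 0 (v(j) = 1 - 1*1 = 1 - 1 = 0)
M(w, g) = 0
M(2 + 1, 0)*5 = 0*5 = 0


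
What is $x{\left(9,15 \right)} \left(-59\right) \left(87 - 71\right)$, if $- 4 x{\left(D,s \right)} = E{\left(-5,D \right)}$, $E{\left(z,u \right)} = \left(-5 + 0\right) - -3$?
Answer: $-472$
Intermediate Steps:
$E{\left(z,u \right)} = -2$ ($E{\left(z,u \right)} = -5 + 3 = -2$)
$x{\left(D,s \right)} = \frac{1}{2}$ ($x{\left(D,s \right)} = \left(- \frac{1}{4}\right) \left(-2\right) = \frac{1}{2}$)
$x{\left(9,15 \right)} \left(-59\right) \left(87 - 71\right) = \frac{1}{2} \left(-59\right) \left(87 - 71\right) = - \frac{59 \left(87 - 71\right)}{2} = \left(- \frac{59}{2}\right) 16 = -472$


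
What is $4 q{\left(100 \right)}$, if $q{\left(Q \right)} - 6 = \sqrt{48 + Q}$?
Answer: $24 + 8 \sqrt{37} \approx 72.662$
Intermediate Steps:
$q{\left(Q \right)} = 6 + \sqrt{48 + Q}$
$4 q{\left(100 \right)} = 4 \left(6 + \sqrt{48 + 100}\right) = 4 \left(6 + \sqrt{148}\right) = 4 \left(6 + 2 \sqrt{37}\right) = 24 + 8 \sqrt{37}$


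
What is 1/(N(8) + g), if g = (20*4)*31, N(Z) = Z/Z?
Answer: 1/2481 ≈ 0.00040306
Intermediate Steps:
N(Z) = 1
g = 2480 (g = 80*31 = 2480)
1/(N(8) + g) = 1/(1 + 2480) = 1/2481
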